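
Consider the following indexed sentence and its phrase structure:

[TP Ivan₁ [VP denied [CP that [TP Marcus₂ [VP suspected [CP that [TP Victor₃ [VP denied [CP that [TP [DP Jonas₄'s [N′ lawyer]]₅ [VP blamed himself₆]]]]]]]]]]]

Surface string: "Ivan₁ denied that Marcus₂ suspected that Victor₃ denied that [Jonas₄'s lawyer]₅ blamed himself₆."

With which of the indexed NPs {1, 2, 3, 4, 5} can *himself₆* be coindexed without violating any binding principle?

*himself* is an anaphor, so Principle A applies: it must be bound in its binding domain.
Binding domain of *himself₆*: the embedded TP, whose subject is [Jonas₄'s lawyer]₅.
*Ivan₁* c-commands the anaphor but is outside its binding domain → cannot satisfy Principle A.
*Marcus₂* c-commands the anaphor but is outside its binding domain → cannot satisfy Principle A.
*Victor₃* c-commands the anaphor but is outside its binding domain → cannot satisfy Principle A.
*Jonas₄* does not c-command the anaphor → cannot bind it.
*[Jonas₄'s lawyer]₅* c-commands the anaphor within its binding domain → licit binder.

{5}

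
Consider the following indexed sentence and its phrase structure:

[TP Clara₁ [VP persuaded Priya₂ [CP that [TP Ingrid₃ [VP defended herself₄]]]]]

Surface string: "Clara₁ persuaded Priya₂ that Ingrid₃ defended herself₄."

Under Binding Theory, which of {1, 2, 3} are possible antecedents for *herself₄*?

*herself* is an anaphor, so Principle A applies: it must be bound in its binding domain.
Binding domain of *herself₄*: the embedded TP, whose subject is Ingrid₃.
*Clara₁* c-commands the anaphor but is outside its binding domain → cannot satisfy Principle A.
*Priya₂* c-commands the anaphor but is outside its binding domain → cannot satisfy Principle A.
*Ingrid₃* c-commands the anaphor within its binding domain → licit binder.

{3}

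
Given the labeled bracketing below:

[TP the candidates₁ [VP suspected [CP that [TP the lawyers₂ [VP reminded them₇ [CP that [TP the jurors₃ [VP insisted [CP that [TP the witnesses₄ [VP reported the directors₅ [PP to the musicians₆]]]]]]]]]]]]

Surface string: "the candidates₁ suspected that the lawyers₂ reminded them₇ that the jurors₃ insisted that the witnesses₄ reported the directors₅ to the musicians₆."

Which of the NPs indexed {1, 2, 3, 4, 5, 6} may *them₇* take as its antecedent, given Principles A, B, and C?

{1}

*them* is a pronoun, so Principle B applies: it must be free in its binding domain.
Binding domain of *them₇*: the embedded TP, whose subject is the lawyers₂.
*the candidates₁* c-commands the pronoun but from outside its binding domain, and is not c-commanded by it → coindexation permitted.
*the lawyers₂* c-commands the pronoun within its binding domain → coindexation would violate Principle B.
*the jurors₃*: the pronoun c-commands this R-expression → coindexation would violate Principle C on *the jurors₃*.
*the witnesses₄*: the pronoun c-commands this R-expression → coindexation would violate Principle C on *the witnesses₄*.
*the directors₅*: the pronoun c-commands this R-expression → coindexation would violate Principle C on *the directors₅*.
*the musicians₆*: the pronoun c-commands this R-expression → coindexation would violate Principle C on *the musicians₆*.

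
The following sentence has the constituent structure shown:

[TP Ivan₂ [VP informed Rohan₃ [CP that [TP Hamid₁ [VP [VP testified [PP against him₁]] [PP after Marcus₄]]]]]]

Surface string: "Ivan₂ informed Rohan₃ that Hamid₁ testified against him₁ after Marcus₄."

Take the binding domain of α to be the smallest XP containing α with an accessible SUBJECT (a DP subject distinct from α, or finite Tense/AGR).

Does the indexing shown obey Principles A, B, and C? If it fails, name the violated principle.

Principle B

The two coindexed NPs are *Hamid₁* and *him₁*.
*him₁* is a pronoun. Its binding domain is the embedded TP, whose subject is Hamid₁.
*Hamid₁* c-commands it within that domain and carries the same index.
The pronoun is locally bound → Principle B violation.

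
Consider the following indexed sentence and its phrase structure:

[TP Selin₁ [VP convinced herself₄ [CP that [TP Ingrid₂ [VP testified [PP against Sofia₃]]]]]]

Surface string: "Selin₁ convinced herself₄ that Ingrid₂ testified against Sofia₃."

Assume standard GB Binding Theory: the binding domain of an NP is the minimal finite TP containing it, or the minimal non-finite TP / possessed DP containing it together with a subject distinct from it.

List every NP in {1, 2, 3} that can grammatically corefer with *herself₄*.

*herself* is an anaphor, so Principle A applies: it must be bound in its binding domain.
Binding domain of *herself₄*: the matrix TP, whose subject is Selin₁.
*Selin₁* c-commands the anaphor within its binding domain → licit binder.
*Ingrid₂* does not c-command the anaphor → cannot bind it.
*Sofia₃* does not c-command the anaphor → cannot bind it.

{1}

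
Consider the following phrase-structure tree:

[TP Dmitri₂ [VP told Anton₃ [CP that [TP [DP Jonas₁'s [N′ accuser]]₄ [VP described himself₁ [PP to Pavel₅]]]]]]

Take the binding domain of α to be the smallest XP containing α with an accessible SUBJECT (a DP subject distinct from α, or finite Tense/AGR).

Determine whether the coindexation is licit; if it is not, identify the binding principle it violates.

Principle A

The two coindexed NPs are *Jonas₁* and *himself₁*.
*himself₁* is an anaphor. Principle A requires it to be bound within its binding domain — the embedded TP, whose subject is [Jonas₁'s accuser]₄.
Within that domain it is c-commanded by *[Jonas₁'s accuser]₄*, which does not share its index.
*Jonas₁* does not c-command the anaphor at all.
The anaphor is unbound in its domain → Principle A violation.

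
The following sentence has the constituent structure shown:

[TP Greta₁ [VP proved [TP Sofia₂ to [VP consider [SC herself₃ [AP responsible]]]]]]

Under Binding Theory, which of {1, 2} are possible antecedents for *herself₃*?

{2}

*herself* is an anaphor, so Principle A applies: it must be bound in its binding domain.
Binding domain of *herself₃*: the embedded TP, whose subject is Sofia₂.
*Greta₁* c-commands the anaphor but is outside its binding domain → cannot satisfy Principle A.
*Sofia₂* c-commands the anaphor within its binding domain → licit binder.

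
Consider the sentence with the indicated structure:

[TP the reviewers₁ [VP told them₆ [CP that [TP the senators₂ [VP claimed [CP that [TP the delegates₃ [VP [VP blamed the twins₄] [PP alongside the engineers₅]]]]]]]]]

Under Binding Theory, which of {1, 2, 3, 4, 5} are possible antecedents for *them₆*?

none

*them* is a pronoun, so Principle B applies: it must be free in its binding domain.
Binding domain of *them₆*: the matrix TP, whose subject is the reviewers₁.
*the reviewers₁* c-commands the pronoun within its binding domain → coindexation would violate Principle B.
*the senators₂*: the pronoun c-commands this R-expression → coindexation would violate Principle C on *the senators₂*.
*the delegates₃*: the pronoun c-commands this R-expression → coindexation would violate Principle C on *the delegates₃*.
*the twins₄*: the pronoun c-commands this R-expression → coindexation would violate Principle C on *the twins₄*.
*the engineers₅*: the pronoun c-commands this R-expression → coindexation would violate Principle C on *the engineers₅*.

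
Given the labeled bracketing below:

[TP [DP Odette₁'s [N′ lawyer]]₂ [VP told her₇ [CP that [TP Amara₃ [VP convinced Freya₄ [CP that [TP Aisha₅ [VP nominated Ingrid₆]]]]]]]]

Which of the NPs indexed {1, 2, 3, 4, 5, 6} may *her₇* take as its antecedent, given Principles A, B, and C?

{1}

*her* is a pronoun, so Principle B applies: it must be free in its binding domain.
Binding domain of *her₇*: the matrix TP, whose subject is [Odette₁'s lawyer]₂.
*Odette₁* and the pronoun do not c-command one another → neither Principle B nor Principle C is at stake; coindexation permitted.
*[Odette₁'s lawyer]₂* c-commands the pronoun within its binding domain → coindexation would violate Principle B.
*Amara₃*: the pronoun c-commands this R-expression → coindexation would violate Principle C on *Amara₃*.
*Freya₄*: the pronoun c-commands this R-expression → coindexation would violate Principle C on *Freya₄*.
*Aisha₅*: the pronoun c-commands this R-expression → coindexation would violate Principle C on *Aisha₅*.
*Ingrid₆*: the pronoun c-commands this R-expression → coindexation would violate Principle C on *Ingrid₆*.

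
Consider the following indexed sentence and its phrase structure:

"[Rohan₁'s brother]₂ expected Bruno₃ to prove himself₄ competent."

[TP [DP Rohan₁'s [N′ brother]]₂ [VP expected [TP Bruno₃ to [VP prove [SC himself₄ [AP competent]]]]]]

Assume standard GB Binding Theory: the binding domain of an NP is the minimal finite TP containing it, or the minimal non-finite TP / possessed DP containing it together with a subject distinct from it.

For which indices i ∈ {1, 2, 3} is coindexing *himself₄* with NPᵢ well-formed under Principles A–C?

{3}

*himself* is an anaphor, so Principle A applies: it must be bound in its binding domain.
Binding domain of *himself₄*: the embedded TP, whose subject is Bruno₃.
*Rohan₁* does not c-command the anaphor → cannot bind it.
*[Rohan₁'s brother]₂* c-commands the anaphor but is outside its binding domain → cannot satisfy Principle A.
*Bruno₃* c-commands the anaphor within its binding domain → licit binder.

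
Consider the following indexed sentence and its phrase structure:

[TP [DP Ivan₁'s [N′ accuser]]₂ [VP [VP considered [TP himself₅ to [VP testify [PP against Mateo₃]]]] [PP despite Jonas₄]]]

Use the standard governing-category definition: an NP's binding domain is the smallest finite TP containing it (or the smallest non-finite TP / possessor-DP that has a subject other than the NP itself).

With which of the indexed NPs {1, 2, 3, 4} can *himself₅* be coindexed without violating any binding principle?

{2}

*himself* is an anaphor, so Principle A applies: it must be bound in its binding domain.
Binding domain of *himself₅*: the matrix TP, whose subject is [Ivan₁'s accuser]₂.
*Ivan₁* does not c-command the anaphor → cannot bind it.
*[Ivan₁'s accuser]₂* c-commands the anaphor within its binding domain → licit binder.
*Mateo₃* does not c-command the anaphor → cannot bind it.
*Jonas₄* does not c-command the anaphor → cannot bind it.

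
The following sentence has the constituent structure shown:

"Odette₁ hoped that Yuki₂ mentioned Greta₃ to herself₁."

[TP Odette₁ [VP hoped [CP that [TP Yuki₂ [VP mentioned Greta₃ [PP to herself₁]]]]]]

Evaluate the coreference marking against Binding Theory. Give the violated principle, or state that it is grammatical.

Principle A

The two coindexed NPs are *Odette₁* and *herself₁*.
*herself₁* is an anaphor. Principle A requires it to be bound within its binding domain — the embedded TP, whose subject is Yuki₂.
Within that domain it is c-commanded by *Yuki₂*, *Greta₃*, none of which share its index.
*Odette₁* does c-command the anaphor, but from outside its binding domain.
The anaphor is unbound in its domain → Principle A violation.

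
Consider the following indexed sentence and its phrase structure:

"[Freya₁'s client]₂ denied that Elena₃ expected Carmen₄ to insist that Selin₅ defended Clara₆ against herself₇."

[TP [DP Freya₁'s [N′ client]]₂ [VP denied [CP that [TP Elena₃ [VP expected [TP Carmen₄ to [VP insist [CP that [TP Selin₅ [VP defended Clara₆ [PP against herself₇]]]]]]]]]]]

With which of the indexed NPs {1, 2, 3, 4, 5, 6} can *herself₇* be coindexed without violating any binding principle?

{5, 6}

*herself* is an anaphor, so Principle A applies: it must be bound in its binding domain.
Binding domain of *herself₇*: the embedded TP, whose subject is Selin₅.
*Freya₁* does not c-command the anaphor → cannot bind it.
*[Freya₁'s client]₂* c-commands the anaphor but is outside its binding domain → cannot satisfy Principle A.
*Elena₃* c-commands the anaphor but is outside its binding domain → cannot satisfy Principle A.
*Carmen₄* c-commands the anaphor but is outside its binding domain → cannot satisfy Principle A.
*Selin₅* c-commands the anaphor within its binding domain → licit binder.
*Clara₆* c-commands the anaphor within its binding domain → licit binder.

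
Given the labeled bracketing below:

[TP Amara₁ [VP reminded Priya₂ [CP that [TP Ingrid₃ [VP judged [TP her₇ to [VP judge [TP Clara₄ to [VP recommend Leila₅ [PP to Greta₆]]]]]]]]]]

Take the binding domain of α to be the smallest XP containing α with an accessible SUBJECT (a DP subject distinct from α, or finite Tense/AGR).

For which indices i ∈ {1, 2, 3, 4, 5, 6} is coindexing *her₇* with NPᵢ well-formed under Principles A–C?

{1, 2}

*her* is a pronoun, so Principle B applies: it must be free in its binding domain.
Binding domain of *her₇*: the embedded TP, whose subject is Ingrid₃.
*Amara₁* c-commands the pronoun but from outside its binding domain, and is not c-commanded by it → coindexation permitted.
*Priya₂* c-commands the pronoun but from outside its binding domain, and is not c-commanded by it → coindexation permitted.
*Ingrid₃* c-commands the pronoun within its binding domain → coindexation would violate Principle B.
*Clara₄*: the pronoun c-commands this R-expression → coindexation would violate Principle C on *Clara₄*.
*Leila₅*: the pronoun c-commands this R-expression → coindexation would violate Principle C on *Leila₅*.
*Greta₆*: the pronoun c-commands this R-expression → coindexation would violate Principle C on *Greta₆*.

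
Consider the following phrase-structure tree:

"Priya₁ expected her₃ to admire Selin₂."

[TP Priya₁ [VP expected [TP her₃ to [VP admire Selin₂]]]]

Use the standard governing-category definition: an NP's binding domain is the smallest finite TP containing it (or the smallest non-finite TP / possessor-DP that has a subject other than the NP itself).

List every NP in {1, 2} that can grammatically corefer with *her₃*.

none

*her* is a pronoun, so Principle B applies: it must be free in its binding domain.
Binding domain of *her₃*: the matrix TP, whose subject is Priya₁.
*Priya₁* c-commands the pronoun within its binding domain → coindexation would violate Principle B.
*Selin₂*: the pronoun c-commands this R-expression → coindexation would violate Principle C on *Selin₂*.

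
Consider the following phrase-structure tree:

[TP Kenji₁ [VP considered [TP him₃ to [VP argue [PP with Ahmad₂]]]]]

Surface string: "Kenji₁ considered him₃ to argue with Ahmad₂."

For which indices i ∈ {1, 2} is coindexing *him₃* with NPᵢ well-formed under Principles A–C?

none

*him* is a pronoun, so Principle B applies: it must be free in its binding domain.
Binding domain of *him₃*: the matrix TP, whose subject is Kenji₁.
*Kenji₁* c-commands the pronoun within its binding domain → coindexation would violate Principle B.
*Ahmad₂*: the pronoun c-commands this R-expression → coindexation would violate Principle C on *Ahmad₂*.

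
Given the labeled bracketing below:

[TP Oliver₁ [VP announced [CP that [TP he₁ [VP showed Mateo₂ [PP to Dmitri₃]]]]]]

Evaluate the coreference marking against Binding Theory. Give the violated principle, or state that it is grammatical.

The two coindexed NPs are *Oliver₁* and *he₁*.
*he₁* is a pronoun; nothing c-commands it within its binding domain (the embedded TP.), so Principle B holds trivially.
*Oliver₁* is an R-expression; *he₁* does not c-command it, and no other NP shares its index, so Principle C is satisfied.
All principles are respected.

grammatical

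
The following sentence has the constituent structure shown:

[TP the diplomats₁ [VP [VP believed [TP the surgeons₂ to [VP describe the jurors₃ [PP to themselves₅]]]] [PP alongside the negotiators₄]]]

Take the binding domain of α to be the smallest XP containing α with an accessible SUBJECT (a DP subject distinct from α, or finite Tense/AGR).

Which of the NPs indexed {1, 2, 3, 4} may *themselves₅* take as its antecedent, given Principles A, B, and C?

{2, 3}

*themselves* is an anaphor, so Principle A applies: it must be bound in its binding domain.
Binding domain of *themselves₅*: the embedded TP, whose subject is the surgeons₂.
*the diplomats₁* c-commands the anaphor but is outside its binding domain → cannot satisfy Principle A.
*the surgeons₂* c-commands the anaphor within its binding domain → licit binder.
*the jurors₃* c-commands the anaphor within its binding domain → licit binder.
*the negotiators₄* does not c-command the anaphor → cannot bind it.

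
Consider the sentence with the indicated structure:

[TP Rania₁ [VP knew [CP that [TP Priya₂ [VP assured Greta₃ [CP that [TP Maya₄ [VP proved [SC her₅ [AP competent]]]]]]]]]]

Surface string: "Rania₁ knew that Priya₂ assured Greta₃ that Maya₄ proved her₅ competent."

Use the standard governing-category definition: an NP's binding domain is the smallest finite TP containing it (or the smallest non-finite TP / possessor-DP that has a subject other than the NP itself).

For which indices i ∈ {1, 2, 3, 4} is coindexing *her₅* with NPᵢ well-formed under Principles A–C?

*her* is a pronoun, so Principle B applies: it must be free in its binding domain.
Binding domain of *her₅*: the embedded TP, whose subject is Maya₄.
*Rania₁* c-commands the pronoun but from outside its binding domain, and is not c-commanded by it → coindexation permitted.
*Priya₂* c-commands the pronoun but from outside its binding domain, and is not c-commanded by it → coindexation permitted.
*Greta₃* c-commands the pronoun but from outside its binding domain, and is not c-commanded by it → coindexation permitted.
*Maya₄* c-commands the pronoun within its binding domain → coindexation would violate Principle B.

{1, 2, 3}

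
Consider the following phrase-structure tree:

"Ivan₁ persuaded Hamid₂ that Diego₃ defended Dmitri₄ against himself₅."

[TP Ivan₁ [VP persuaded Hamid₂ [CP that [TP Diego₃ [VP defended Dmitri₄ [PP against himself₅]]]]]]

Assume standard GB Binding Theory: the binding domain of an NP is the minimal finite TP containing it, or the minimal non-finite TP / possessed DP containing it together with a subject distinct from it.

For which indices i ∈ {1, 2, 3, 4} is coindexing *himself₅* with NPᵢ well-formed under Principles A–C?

*himself* is an anaphor, so Principle A applies: it must be bound in its binding domain.
Binding domain of *himself₅*: the embedded TP, whose subject is Diego₃.
*Ivan₁* c-commands the anaphor but is outside its binding domain → cannot satisfy Principle A.
*Hamid₂* c-commands the anaphor but is outside its binding domain → cannot satisfy Principle A.
*Diego₃* c-commands the anaphor within its binding domain → licit binder.
*Dmitri₄* c-commands the anaphor within its binding domain → licit binder.

{3, 4}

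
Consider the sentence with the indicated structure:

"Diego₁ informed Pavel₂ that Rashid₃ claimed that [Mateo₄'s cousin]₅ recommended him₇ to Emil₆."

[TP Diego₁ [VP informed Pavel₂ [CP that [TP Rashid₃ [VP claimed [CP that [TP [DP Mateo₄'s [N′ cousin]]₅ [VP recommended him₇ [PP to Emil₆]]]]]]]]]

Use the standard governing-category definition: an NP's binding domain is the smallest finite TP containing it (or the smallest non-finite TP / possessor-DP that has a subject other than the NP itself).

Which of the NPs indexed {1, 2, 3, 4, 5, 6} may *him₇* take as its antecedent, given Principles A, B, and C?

*him* is a pronoun, so Principle B applies: it must be free in its binding domain.
Binding domain of *him₇*: the embedded TP, whose subject is [Mateo₄'s cousin]₅.
*Diego₁* c-commands the pronoun but from outside its binding domain, and is not c-commanded by it → coindexation permitted.
*Pavel₂* c-commands the pronoun but from outside its binding domain, and is not c-commanded by it → coindexation permitted.
*Rashid₃* c-commands the pronoun but from outside its binding domain, and is not c-commanded by it → coindexation permitted.
*Mateo₄* and the pronoun do not c-command one another → neither Principle B nor Principle C is at stake; coindexation permitted.
*[Mateo₄'s cousin]₅* c-commands the pronoun within its binding domain → coindexation would violate Principle B.
*Emil₆*: the pronoun c-commands this R-expression → coindexation would violate Principle C on *Emil₆*.

{1, 2, 3, 4}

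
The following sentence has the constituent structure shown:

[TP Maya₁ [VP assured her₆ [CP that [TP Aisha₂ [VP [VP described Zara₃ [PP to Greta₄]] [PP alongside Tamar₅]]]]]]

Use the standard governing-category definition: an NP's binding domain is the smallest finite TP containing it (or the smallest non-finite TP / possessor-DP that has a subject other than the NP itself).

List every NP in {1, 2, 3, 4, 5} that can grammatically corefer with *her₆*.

none

*her* is a pronoun, so Principle B applies: it must be free in its binding domain.
Binding domain of *her₆*: the matrix TP, whose subject is Maya₁.
*Maya₁* c-commands the pronoun within its binding domain → coindexation would violate Principle B.
*Aisha₂*: the pronoun c-commands this R-expression → coindexation would violate Principle C on *Aisha₂*.
*Zara₃*: the pronoun c-commands this R-expression → coindexation would violate Principle C on *Zara₃*.
*Greta₄*: the pronoun c-commands this R-expression → coindexation would violate Principle C on *Greta₄*.
*Tamar₅*: the pronoun c-commands this R-expression → coindexation would violate Principle C on *Tamar₅*.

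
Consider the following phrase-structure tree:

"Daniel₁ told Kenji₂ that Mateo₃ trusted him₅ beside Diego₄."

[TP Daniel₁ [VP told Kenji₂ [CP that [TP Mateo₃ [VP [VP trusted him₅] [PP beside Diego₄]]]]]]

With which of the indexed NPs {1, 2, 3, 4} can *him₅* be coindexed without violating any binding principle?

{1, 2, 4}

*him* is a pronoun, so Principle B applies: it must be free in its binding domain.
Binding domain of *him₅*: the embedded TP, whose subject is Mateo₃.
*Daniel₁* c-commands the pronoun but from outside its binding domain, and is not c-commanded by it → coindexation permitted.
*Kenji₂* c-commands the pronoun but from outside its binding domain, and is not c-commanded by it → coindexation permitted.
*Mateo₃* c-commands the pronoun within its binding domain → coindexation would violate Principle B.
*Diego₄* and the pronoun do not c-command one another → neither Principle B nor Principle C is at stake; coindexation permitted.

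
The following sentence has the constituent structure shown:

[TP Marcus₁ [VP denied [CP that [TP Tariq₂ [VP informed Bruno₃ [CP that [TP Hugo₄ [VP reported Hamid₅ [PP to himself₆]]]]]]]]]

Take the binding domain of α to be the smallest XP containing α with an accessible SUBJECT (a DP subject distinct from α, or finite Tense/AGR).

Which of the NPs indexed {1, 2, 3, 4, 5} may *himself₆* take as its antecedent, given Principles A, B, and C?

*himself* is an anaphor, so Principle A applies: it must be bound in its binding domain.
Binding domain of *himself₆*: the embedded TP, whose subject is Hugo₄.
*Marcus₁* c-commands the anaphor but is outside its binding domain → cannot satisfy Principle A.
*Tariq₂* c-commands the anaphor but is outside its binding domain → cannot satisfy Principle A.
*Bruno₃* c-commands the anaphor but is outside its binding domain → cannot satisfy Principle A.
*Hugo₄* c-commands the anaphor within its binding domain → licit binder.
*Hamid₅* c-commands the anaphor within its binding domain → licit binder.

{4, 5}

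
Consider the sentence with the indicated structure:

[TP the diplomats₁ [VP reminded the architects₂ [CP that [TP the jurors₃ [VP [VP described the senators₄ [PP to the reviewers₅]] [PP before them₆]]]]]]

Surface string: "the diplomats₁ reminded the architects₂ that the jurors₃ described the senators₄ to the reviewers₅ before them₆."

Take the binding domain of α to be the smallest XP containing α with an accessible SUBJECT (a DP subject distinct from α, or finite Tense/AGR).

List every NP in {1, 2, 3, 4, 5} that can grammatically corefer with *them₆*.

*them* is a pronoun, so Principle B applies: it must be free in its binding domain.
Binding domain of *them₆*: the embedded TP, whose subject is the jurors₃.
*the diplomats₁* c-commands the pronoun but from outside its binding domain, and is not c-commanded by it → coindexation permitted.
*the architects₂* c-commands the pronoun but from outside its binding domain, and is not c-commanded by it → coindexation permitted.
*the jurors₃* c-commands the pronoun within its binding domain → coindexation would violate Principle B.
*the senators₄* and the pronoun do not c-command one another → neither Principle B nor Principle C is at stake; coindexation permitted.
*the reviewers₅* and the pronoun do not c-command one another → neither Principle B nor Principle C is at stake; coindexation permitted.

{1, 2, 4, 5}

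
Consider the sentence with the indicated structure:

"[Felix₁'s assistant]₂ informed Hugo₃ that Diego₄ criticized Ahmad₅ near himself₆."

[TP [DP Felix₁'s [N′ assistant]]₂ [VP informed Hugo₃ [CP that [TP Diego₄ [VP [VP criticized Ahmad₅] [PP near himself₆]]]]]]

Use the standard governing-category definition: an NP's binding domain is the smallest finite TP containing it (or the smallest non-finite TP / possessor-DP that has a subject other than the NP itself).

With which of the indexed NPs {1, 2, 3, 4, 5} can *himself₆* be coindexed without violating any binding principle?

{4}

*himself* is an anaphor, so Principle A applies: it must be bound in its binding domain.
Binding domain of *himself₆*: the embedded TP, whose subject is Diego₄.
*Felix₁* does not c-command the anaphor → cannot bind it.
*[Felix₁'s assistant]₂* c-commands the anaphor but is outside its binding domain → cannot satisfy Principle A.
*Hugo₃* c-commands the anaphor but is outside its binding domain → cannot satisfy Principle A.
*Diego₄* c-commands the anaphor within its binding domain → licit binder.
*Ahmad₅* does not c-command the anaphor → cannot bind it.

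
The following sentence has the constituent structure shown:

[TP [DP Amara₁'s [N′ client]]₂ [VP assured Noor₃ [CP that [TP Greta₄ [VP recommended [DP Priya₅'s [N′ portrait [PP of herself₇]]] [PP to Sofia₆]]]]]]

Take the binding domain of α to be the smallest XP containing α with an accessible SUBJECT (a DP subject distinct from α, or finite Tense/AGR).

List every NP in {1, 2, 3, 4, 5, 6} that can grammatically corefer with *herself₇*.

*herself* is an anaphor, so Principle A applies: it must be bound in its binding domain.
Binding domain of *herself₇*: the possessed DP, whose subject is Priya₅.
*Amara₁* does not c-command the anaphor → cannot bind it.
*[Amara₁'s client]₂* c-commands the anaphor but is outside its binding domain → cannot satisfy Principle A.
*Noor₃* c-commands the anaphor but is outside its binding domain → cannot satisfy Principle A.
*Greta₄* c-commands the anaphor but is outside its binding domain → cannot satisfy Principle A.
*Priya₅* c-commands the anaphor within its binding domain → licit binder.
*Sofia₆* does not c-command the anaphor → cannot bind it.

{5}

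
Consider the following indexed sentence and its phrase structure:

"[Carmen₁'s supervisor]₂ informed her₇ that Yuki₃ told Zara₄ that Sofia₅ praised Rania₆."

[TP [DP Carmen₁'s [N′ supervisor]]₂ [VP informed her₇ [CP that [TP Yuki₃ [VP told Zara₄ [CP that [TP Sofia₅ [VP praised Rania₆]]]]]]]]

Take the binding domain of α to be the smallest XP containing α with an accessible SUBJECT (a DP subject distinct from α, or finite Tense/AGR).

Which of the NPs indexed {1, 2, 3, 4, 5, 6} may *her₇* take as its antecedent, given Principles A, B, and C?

{1}

*her* is a pronoun, so Principle B applies: it must be free in its binding domain.
Binding domain of *her₇*: the matrix TP, whose subject is [Carmen₁'s supervisor]₂.
*Carmen₁* and the pronoun do not c-command one another → neither Principle B nor Principle C is at stake; coindexation permitted.
*[Carmen₁'s supervisor]₂* c-commands the pronoun within its binding domain → coindexation would violate Principle B.
*Yuki₃*: the pronoun c-commands this R-expression → coindexation would violate Principle C on *Yuki₃*.
*Zara₄*: the pronoun c-commands this R-expression → coindexation would violate Principle C on *Zara₄*.
*Sofia₅*: the pronoun c-commands this R-expression → coindexation would violate Principle C on *Sofia₅*.
*Rania₆*: the pronoun c-commands this R-expression → coindexation would violate Principle C on *Rania₆*.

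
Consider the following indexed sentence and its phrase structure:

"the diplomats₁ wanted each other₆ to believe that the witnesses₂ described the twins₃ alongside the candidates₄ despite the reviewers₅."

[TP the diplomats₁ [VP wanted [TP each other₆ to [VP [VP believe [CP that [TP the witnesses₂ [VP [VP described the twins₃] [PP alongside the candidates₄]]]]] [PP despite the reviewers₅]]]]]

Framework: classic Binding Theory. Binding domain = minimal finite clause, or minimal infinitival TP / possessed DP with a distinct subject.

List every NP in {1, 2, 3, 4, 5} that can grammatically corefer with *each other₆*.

{1}

*each other* is an anaphor, so Principle A applies: it must be bound in its binding domain.
Binding domain of *each other₆*: the matrix TP, whose subject is the diplomats₁.
*the diplomats₁* c-commands the anaphor within its binding domain → licit binder.
*the witnesses₂* does not c-command the anaphor → cannot bind it.
*the twins₃* does not c-command the anaphor → cannot bind it.
*the candidates₄* does not c-command the anaphor → cannot bind it.
*the reviewers₅* does not c-command the anaphor → cannot bind it.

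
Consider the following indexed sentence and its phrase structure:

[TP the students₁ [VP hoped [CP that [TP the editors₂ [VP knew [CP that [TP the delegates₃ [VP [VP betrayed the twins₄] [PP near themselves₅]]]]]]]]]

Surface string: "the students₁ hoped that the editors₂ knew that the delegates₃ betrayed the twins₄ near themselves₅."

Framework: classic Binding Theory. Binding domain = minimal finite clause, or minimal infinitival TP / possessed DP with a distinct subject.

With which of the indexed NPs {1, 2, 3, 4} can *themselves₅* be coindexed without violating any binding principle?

*themselves* is an anaphor, so Principle A applies: it must be bound in its binding domain.
Binding domain of *themselves₅*: the embedded TP, whose subject is the delegates₃.
*the students₁* c-commands the anaphor but is outside its binding domain → cannot satisfy Principle A.
*the editors₂* c-commands the anaphor but is outside its binding domain → cannot satisfy Principle A.
*the delegates₃* c-commands the anaphor within its binding domain → licit binder.
*the twins₄* does not c-command the anaphor → cannot bind it.

{3}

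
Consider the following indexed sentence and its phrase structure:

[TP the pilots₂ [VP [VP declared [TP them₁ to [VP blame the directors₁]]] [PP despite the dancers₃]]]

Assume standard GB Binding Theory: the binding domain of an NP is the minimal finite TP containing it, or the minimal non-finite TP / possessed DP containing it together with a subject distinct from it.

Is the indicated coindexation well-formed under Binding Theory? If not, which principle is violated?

The two coindexed NPs are *them₁* and *the directors₁*.
*the directors₁* is an R-expression. Principle C requires it to be free everywhere.
*them₁* c-commands it and carries the same index.
The R-expression is bound → Principle C violation.

Principle C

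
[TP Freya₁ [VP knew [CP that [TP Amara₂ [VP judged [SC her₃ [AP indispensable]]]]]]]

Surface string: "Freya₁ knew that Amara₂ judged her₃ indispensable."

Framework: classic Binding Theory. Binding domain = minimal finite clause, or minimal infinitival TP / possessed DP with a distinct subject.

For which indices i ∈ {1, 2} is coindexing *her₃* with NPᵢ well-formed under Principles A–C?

*her* is a pronoun, so Principle B applies: it must be free in its binding domain.
Binding domain of *her₃*: the embedded TP, whose subject is Amara₂.
*Freya₁* c-commands the pronoun but from outside its binding domain, and is not c-commanded by it → coindexation permitted.
*Amara₂* c-commands the pronoun within its binding domain → coindexation would violate Principle B.

{1}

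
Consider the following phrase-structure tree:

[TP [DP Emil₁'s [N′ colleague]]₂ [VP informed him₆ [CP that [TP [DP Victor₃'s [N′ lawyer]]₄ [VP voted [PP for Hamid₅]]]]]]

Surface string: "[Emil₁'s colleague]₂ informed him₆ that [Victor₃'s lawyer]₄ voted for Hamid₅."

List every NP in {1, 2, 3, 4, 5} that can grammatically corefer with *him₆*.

*him* is a pronoun, so Principle B applies: it must be free in its binding domain.
Binding domain of *him₆*: the matrix TP, whose subject is [Emil₁'s colleague]₂.
*Emil₁* and the pronoun do not c-command one another → neither Principle B nor Principle C is at stake; coindexation permitted.
*[Emil₁'s colleague]₂* c-commands the pronoun within its binding domain → coindexation would violate Principle B.
*Victor₃*: the pronoun c-commands this R-expression → coindexation would violate Principle C on *Victor₃*.
*[Victor₃'s lawyer]₄*: the pronoun c-commands this R-expression → coindexation would violate Principle C on *[Victor₃'s lawyer]₄*.
*Hamid₅*: the pronoun c-commands this R-expression → coindexation would violate Principle C on *Hamid₅*.

{1}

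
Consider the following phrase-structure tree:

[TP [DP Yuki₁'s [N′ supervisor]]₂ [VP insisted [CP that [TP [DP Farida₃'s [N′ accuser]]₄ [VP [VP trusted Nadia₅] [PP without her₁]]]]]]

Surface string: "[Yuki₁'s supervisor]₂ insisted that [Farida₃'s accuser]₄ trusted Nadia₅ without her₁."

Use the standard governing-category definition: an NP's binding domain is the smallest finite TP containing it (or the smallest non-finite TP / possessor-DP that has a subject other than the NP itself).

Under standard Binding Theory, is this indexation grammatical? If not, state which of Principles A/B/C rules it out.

grammatical

The two coindexed NPs are *Yuki₁* and *her₁*.
*her₁* is a pronoun; its binding domain is the embedded TP, whose subject is [Farida₃'s accuser]₄. Within that domain it is c-commanded only by *[Farida₃'s accuser]₄*, which carries a different index — the pronoun is free locally, so Principle B holds.
*Yuki₁* is an R-expression; *her₁* does not c-command it, and no other NP shares its index, so Principle C is satisfied.
All principles are respected.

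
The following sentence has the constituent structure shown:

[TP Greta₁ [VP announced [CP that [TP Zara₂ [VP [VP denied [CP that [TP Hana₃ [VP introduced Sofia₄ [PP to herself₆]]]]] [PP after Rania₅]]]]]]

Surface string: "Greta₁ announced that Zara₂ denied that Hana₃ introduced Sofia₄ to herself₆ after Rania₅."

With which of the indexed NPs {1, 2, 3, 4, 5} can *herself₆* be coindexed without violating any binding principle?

{3, 4}

*herself* is an anaphor, so Principle A applies: it must be bound in its binding domain.
Binding domain of *herself₆*: the embedded TP, whose subject is Hana₃.
*Greta₁* c-commands the anaphor but is outside its binding domain → cannot satisfy Principle A.
*Zara₂* c-commands the anaphor but is outside its binding domain → cannot satisfy Principle A.
*Hana₃* c-commands the anaphor within its binding domain → licit binder.
*Sofia₄* c-commands the anaphor within its binding domain → licit binder.
*Rania₅* does not c-command the anaphor → cannot bind it.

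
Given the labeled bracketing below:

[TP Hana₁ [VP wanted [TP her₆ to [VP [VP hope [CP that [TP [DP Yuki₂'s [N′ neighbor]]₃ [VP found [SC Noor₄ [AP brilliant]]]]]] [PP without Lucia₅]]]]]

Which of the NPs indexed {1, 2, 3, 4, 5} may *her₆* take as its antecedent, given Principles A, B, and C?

none

*her* is a pronoun, so Principle B applies: it must be free in its binding domain.
Binding domain of *her₆*: the matrix TP, whose subject is Hana₁.
*Hana₁* c-commands the pronoun within its binding domain → coindexation would violate Principle B.
*Yuki₂*: the pronoun c-commands this R-expression → coindexation would violate Principle C on *Yuki₂*.
*[Yuki₂'s neighbor]₃*: the pronoun c-commands this R-expression → coindexation would violate Principle C on *[Yuki₂'s neighbor]₃*.
*Noor₄*: the pronoun c-commands this R-expression → coindexation would violate Principle C on *Noor₄*.
*Lucia₅*: the pronoun c-commands this R-expression → coindexation would violate Principle C on *Lucia₅*.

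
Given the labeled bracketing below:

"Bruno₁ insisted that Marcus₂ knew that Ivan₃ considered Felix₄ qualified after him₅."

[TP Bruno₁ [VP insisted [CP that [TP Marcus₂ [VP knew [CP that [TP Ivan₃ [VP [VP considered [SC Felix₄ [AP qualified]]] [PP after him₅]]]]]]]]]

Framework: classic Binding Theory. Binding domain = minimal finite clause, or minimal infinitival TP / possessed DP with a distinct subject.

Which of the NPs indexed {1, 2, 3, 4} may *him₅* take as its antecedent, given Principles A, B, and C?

*him* is a pronoun, so Principle B applies: it must be free in its binding domain.
Binding domain of *him₅*: the embedded TP, whose subject is Ivan₃.
*Bruno₁* c-commands the pronoun but from outside its binding domain, and is not c-commanded by it → coindexation permitted.
*Marcus₂* c-commands the pronoun but from outside its binding domain, and is not c-commanded by it → coindexation permitted.
*Ivan₃* c-commands the pronoun within its binding domain → coindexation would violate Principle B.
*Felix₄* and the pronoun do not c-command one another → neither Principle B nor Principle C is at stake; coindexation permitted.

{1, 2, 4}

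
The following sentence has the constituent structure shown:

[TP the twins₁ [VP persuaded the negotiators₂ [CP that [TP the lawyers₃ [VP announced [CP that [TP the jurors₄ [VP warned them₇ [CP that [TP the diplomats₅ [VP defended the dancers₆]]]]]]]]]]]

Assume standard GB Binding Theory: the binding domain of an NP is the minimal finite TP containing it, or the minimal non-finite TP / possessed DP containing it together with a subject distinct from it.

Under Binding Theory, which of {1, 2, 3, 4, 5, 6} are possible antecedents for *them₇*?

{1, 2, 3}

*them* is a pronoun, so Principle B applies: it must be free in its binding domain.
Binding domain of *them₇*: the embedded TP, whose subject is the jurors₄.
*the twins₁* c-commands the pronoun but from outside its binding domain, and is not c-commanded by it → coindexation permitted.
*the negotiators₂* c-commands the pronoun but from outside its binding domain, and is not c-commanded by it → coindexation permitted.
*the lawyers₃* c-commands the pronoun but from outside its binding domain, and is not c-commanded by it → coindexation permitted.
*the jurors₄* c-commands the pronoun within its binding domain → coindexation would violate Principle B.
*the diplomats₅*: the pronoun c-commands this R-expression → coindexation would violate Principle C on *the diplomats₅*.
*the dancers₆*: the pronoun c-commands this R-expression → coindexation would violate Principle C on *the dancers₆*.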